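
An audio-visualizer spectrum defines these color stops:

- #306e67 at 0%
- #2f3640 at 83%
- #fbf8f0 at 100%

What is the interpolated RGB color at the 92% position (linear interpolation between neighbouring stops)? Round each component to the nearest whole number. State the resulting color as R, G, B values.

(155, 157, 157)

92% lies between the 83% and 100% stops, so the local fraction is t = (92 − 83)/(100 − 83) = 9/17 ≈ 0.5294.
#2f3640 → (47, 54, 64); #fbf8f0 → (251, 248, 240).
R = 47 + 0.5294 × (251 − 47) = 154.998 → 155
G = 54 + 0.5294 × (248 − 54) = 156.704 → 157
B = 64 + 0.5294 × (240 − 64) = 157.174 → 157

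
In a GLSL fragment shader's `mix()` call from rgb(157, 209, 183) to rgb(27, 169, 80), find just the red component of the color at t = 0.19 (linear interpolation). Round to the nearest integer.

132

R = 157 + 0.19 × (27 − 157) = 132.3 → 132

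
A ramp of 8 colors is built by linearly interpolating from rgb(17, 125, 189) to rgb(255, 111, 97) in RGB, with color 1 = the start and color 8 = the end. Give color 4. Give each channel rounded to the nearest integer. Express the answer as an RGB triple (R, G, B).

With 8 swatches and endpoints inclusive, swatch 4 sits at t = (4 − 1)/(8 − 1) = 3/7 ≈ 0.4286.
R = 17 + 0.4286 × (255 − 17) = 119.007 → 119
G = 125 + 0.4286 × (111 − 125) = 119 → 119
B = 189 + 0.4286 × (97 − 189) = 149.569 → 150

(119, 119, 150)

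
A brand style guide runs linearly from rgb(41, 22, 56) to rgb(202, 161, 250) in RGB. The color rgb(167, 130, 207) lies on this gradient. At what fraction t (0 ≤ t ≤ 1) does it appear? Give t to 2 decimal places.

0.78

Invert the lerp on the B channel (largest span, 194): t = (207 − 56) / (250 − 56) = 151/194 = 0.77835.
Check on R: (167 − 41)/(202 − 41) = 0.7826 ✓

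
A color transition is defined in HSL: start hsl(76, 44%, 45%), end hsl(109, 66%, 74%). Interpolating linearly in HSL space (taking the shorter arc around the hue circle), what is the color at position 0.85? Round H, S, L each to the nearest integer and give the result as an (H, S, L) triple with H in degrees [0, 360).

Hue arc: Δh = 109 − 76 = 33° (|Δh| ≤ 180, already the shorter path).
H = 76 + 0.85 × (33) = 104.05 → 104°
S = 44 + 0.85 × (66 − 44) = 62.7 → 63%
L = 45 + 0.85 × (74 − 45) = 69.65 → 70%

(104, 63, 70)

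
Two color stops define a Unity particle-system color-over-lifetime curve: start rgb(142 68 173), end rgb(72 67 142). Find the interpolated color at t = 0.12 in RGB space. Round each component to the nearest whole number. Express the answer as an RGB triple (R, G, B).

R = 142 + 0.12 × (72 − 142) = 142 + 0.12 × -70 = 133.6 → 134
G = 68 + 0.12 × (67 − 68) = 68 + 0.12 × -1 = 67.88 → 68
B = 173 + 0.12 × (142 − 173) = 173 + 0.12 × -31 = 169.28 → 169

(134, 68, 169)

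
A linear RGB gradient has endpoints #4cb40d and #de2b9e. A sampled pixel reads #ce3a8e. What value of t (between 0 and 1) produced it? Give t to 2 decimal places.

0.89

Invert the lerp on the R channel (largest span, 146): t = (206 − 76) / (222 − 76) = 130/146 = 0.89041.
Check on G: (58 − 180)/(43 − 180) = 0.8905 ✓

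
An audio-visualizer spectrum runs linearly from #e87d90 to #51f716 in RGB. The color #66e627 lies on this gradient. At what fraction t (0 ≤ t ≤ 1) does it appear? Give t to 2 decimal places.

0.86

Invert the lerp on the R channel (largest span, 151): t = (102 − 232) / (81 − 232) = -130/-151 = 0.86093.
Check on G: (230 − 125)/(247 − 125) = 0.8607 ✓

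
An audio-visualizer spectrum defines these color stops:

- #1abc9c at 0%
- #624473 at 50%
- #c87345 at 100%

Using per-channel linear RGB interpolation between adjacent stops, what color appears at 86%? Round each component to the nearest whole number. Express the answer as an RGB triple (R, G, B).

86% lies between the 50% and 100% stops, so the local fraction is t = (86 − 50)/(100 − 50) = 36/50 ≈ 0.72.
#624473 → (98, 68, 115); #c87345 → (200, 115, 69).
R = 98 + 0.72 × (200 − 98) = 171.44 → 171
G = 68 + 0.72 × (115 − 68) = 101.84 → 102
B = 115 + 0.72 × (69 − 115) = 81.88 → 82

(171, 102, 82)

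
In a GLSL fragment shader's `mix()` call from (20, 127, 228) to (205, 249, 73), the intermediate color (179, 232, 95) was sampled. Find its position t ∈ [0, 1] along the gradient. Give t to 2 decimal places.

0.86

Invert the lerp on the R channel (largest span, 185): t = (179 − 20) / (205 − 20) = 159/185 = 0.85946.
Check on G: (232 − 127)/(249 − 127) = 0.8607 ✓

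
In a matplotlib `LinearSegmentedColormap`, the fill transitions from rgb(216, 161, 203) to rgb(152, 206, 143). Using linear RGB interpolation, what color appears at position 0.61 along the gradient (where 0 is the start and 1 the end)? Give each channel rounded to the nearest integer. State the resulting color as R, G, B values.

R = 216 + 0.61 × (152 − 216) = 216 + 0.61 × -64 = 176.96 → 177
G = 161 + 0.61 × (206 − 161) = 161 + 0.61 × 45 = 188.45 → 188
B = 203 + 0.61 × (143 − 203) = 203 + 0.61 × -60 = 166.4 → 166

(177, 188, 166)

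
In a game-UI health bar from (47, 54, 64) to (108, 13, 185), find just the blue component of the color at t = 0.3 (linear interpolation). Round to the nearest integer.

100

B = 64 + 0.3 × (185 − 64) = 100.3 → 100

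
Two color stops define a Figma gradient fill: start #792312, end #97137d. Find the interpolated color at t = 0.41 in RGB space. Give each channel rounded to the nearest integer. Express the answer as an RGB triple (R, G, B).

#792312 → (121, 35, 18); #97137d → (151, 19, 125).
R = 121 + 0.41 × (151 − 121) = 121 + 0.41 × 30 = 133.3 → 133
G = 35 + 0.41 × (19 − 35) = 35 + 0.41 × -16 = 28.44 → 28
B = 18 + 0.41 × (125 − 18) = 18 + 0.41 × 107 = 61.87 → 62

(133, 28, 62)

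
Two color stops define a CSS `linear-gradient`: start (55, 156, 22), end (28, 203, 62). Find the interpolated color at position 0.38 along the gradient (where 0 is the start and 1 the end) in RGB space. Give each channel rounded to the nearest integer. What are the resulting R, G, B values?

(45, 174, 37)

R = 55 + 0.38 × (28 − 55) = 55 + 0.38 × -27 = 44.74 → 45
G = 156 + 0.38 × (203 − 156) = 156 + 0.38 × 47 = 173.86 → 174
B = 22 + 0.38 × (62 − 22) = 22 + 0.38 × 40 = 37.2 → 37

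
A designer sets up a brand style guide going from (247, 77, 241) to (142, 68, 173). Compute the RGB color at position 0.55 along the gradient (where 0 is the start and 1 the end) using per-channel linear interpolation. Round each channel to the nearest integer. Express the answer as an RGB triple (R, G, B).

R = 247 + 0.55 × (142 − 247) = 247 + 0.55 × -105 = 189.25 → 189
G = 77 + 0.55 × (68 − 77) = 77 + 0.55 × -9 = 72.05 → 72
B = 241 + 0.55 × (173 − 241) = 241 + 0.55 × -68 = 203.6 → 204

(189, 72, 204)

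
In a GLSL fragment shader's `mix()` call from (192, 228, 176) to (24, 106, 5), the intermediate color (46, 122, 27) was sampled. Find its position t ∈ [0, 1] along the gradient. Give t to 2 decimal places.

0.87

Invert the lerp on the B channel (largest span, 171): t = (27 − 176) / (5 − 176) = -149/-171 = 0.87135.
Check on R: (46 − 192)/(24 − 192) = 0.869 ✓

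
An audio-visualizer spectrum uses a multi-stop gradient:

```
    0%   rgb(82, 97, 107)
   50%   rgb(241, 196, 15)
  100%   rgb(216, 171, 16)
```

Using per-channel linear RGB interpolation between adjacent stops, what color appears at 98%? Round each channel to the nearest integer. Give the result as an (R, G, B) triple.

98% lies between the 50% and 100% stops, so the local fraction is t = (98 − 50)/(100 − 50) = 48/50 ≈ 0.96.
R = 241 + 0.96 × (216 − 241) = 217 → 217
G = 196 + 0.96 × (171 − 196) = 172 → 172
B = 15 + 0.96 × (16 − 15) = 15.96 → 16

(217, 172, 16)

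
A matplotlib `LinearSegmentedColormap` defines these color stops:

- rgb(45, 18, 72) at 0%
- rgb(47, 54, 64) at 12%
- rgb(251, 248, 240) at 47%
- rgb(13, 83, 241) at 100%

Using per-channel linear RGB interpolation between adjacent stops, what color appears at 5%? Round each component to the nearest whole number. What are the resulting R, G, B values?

5% lies between the 0% and 12% stops, so the local fraction is t = (5 − 0)/(12 − 0) = 5/12 ≈ 0.4167.
R = 45 + 0.4167 × (47 − 45) = 45.833 → 46
G = 18 + 0.4167 × (54 − 18) = 33.001 → 33
B = 72 + 0.4167 × (64 − 72) = 68.666 → 69

(46, 33, 69)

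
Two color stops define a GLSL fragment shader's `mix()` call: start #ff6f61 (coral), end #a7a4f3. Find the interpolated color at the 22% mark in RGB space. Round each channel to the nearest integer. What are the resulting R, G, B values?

(236, 123, 129)

#ff6f61 → (255, 111, 97); #a7a4f3 → (167, 164, 243).
22% corresponds to t = 0.22.
R = 255 + 0.22 × (167 − 255) = 255 + 0.22 × -88 = 235.64 → 236
G = 111 + 0.22 × (164 − 111) = 111 + 0.22 × 53 = 122.66 → 123
B = 97 + 0.22 × (243 − 97) = 97 + 0.22 × 146 = 129.12 → 129
So the blended color is (236, 123, 129), about #ec7b81.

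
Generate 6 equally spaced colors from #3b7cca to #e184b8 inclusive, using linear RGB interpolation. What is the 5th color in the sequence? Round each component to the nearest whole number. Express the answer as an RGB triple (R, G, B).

With 6 swatches and endpoints inclusive, swatch 5 sits at t = (5 − 1)/(6 − 1) = 4/5 ≈ 0.8.
#3b7cca → (59, 124, 202); #e184b8 → (225, 132, 184).
R = 59 + 0.8 × (225 − 59) = 191.8 → 192
G = 124 + 0.8 × (132 − 124) = 130.4 → 130
B = 202 + 0.8 × (184 − 202) = 187.6 → 188

(192, 130, 188)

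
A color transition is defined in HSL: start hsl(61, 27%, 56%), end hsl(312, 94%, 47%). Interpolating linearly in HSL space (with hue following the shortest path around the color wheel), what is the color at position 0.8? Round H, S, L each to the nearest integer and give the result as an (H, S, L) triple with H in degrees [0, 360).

(334, 81, 49)

Hue: 312 − 61 = 251°, but |251| > 180 so the shorter arc goes the other way: Δh = 251 − 360 = -109°.
H = 61 + 0.8 × (-109) = -26.2 → -26 → -26 mod 360 = 334°
S = 27 + 0.8 × (94 − 27) = 80.6 → 81%
L = 56 + 0.8 × (47 − 56) = 48.8 → 49%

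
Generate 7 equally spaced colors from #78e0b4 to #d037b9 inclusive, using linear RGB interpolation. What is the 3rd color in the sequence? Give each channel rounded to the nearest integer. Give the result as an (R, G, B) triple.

With 7 swatches and endpoints inclusive, swatch 3 sits at t = (3 − 1)/(7 − 1) = 2/6 ≈ 0.3333.
#78e0b4 → (120, 224, 180); #d037b9 → (208, 55, 185).
R = 120 + 0.3333 × (208 − 120) = 149.33 → 149
G = 224 + 0.3333 × (55 − 224) = 167.672 → 168
B = 180 + 0.3333 × (185 − 180) = 181.667 → 182

(149, 168, 182)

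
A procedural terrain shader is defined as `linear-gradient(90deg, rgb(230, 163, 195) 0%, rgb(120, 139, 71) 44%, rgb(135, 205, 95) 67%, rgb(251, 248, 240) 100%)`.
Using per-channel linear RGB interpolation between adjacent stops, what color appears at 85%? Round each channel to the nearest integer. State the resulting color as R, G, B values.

85% lies between the 67% and 100% stops, so the local fraction is t = (85 − 67)/(100 − 67) = 18/33 ≈ 0.5455.
R = 135 + 0.5455 × (251 − 135) = 198.278 → 198
G = 205 + 0.5455 × (248 − 205) = 228.457 → 228
B = 95 + 0.5455 × (240 − 95) = 174.097 → 174

(198, 228, 174)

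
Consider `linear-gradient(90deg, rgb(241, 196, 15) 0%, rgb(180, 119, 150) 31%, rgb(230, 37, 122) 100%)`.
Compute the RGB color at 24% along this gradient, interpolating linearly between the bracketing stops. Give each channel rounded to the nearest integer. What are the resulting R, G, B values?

(194, 136, 120)

24% lies between the 0% and 31% stops, so the local fraction is t = (24 − 0)/(31 − 0) = 24/31 ≈ 0.7742.
R = 241 + 0.7742 × (180 − 241) = 193.774 → 194
G = 196 + 0.7742 × (119 − 196) = 136.387 → 136
B = 15 + 0.7742 × (150 − 15) = 119.517 → 120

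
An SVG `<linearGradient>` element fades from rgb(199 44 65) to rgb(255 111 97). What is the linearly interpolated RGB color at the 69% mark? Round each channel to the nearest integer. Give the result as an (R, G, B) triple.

(238, 90, 87)

69% corresponds to t = 0.69.
R = 199 + 0.69 × (255 − 199) = 199 + 0.69 × 56 = 237.64 → 238
G = 44 + 0.69 × (111 − 44) = 44 + 0.69 × 67 = 90.23 → 90
B = 65 + 0.69 × (97 − 65) = 65 + 0.69 × 32 = 87.08 → 87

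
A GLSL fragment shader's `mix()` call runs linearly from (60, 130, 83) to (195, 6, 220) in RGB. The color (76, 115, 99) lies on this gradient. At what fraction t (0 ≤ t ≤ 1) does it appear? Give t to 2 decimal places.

0.12

Invert the lerp on the B channel (largest span, 137): t = (99 − 83) / (220 − 83) = 16/137 = 0.11679.
Check on R: (76 − 60)/(195 − 60) = 0.1185 ✓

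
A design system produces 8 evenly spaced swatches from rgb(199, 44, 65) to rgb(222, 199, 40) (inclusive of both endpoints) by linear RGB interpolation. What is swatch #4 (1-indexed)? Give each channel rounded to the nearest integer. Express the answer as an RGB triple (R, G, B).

With 8 swatches and endpoints inclusive, swatch 4 sits at t = (4 − 1)/(8 − 1) = 3/7 ≈ 0.4286.
R = 199 + 0.4286 × (222 − 199) = 208.858 → 209
G = 44 + 0.4286 × (199 − 44) = 110.433 → 110
B = 65 + 0.4286 × (40 − 65) = 54.285 → 54

(209, 110, 54)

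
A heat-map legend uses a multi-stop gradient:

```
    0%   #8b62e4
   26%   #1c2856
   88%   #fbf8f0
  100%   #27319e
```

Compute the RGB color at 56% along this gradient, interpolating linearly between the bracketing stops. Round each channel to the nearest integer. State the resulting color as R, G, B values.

(136, 141, 161)

56% lies between the 26% and 88% stops, so the local fraction is t = (56 − 26)/(88 − 26) = 30/62 ≈ 0.4839.
#1c2856 → (28, 40, 86); #fbf8f0 → (251, 248, 240).
R = 28 + 0.4839 × (251 − 28) = 135.91 → 136
G = 40 + 0.4839 × (248 − 40) = 140.651 → 141
B = 86 + 0.4839 × (240 − 86) = 160.521 → 161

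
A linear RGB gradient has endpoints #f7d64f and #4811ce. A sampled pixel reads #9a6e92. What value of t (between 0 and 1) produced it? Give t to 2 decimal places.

0.53

Invert the lerp on the G channel (largest span, 197): t = (110 − 214) / (17 − 214) = -104/-197 = 0.52792.
Check on R: (154 − 247)/(72 − 247) = 0.5314 ✓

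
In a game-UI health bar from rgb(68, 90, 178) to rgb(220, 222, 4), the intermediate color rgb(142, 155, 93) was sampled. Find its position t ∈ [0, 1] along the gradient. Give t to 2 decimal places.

0.49

Invert the lerp on the B channel (largest span, 174): t = (93 − 178) / (4 − 178) = -85/-174 = 0.48851.
Check on R: (142 − 68)/(220 − 68) = 0.4868 ✓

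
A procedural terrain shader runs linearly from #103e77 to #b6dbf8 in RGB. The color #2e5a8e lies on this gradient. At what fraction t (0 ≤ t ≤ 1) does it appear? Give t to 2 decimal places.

0.18

Invert the lerp on the R channel (largest span, 166): t = (46 − 16) / (182 − 16) = 30/166 = 0.18072.
Check on G: (90 − 62)/(219 − 62) = 0.1783 ✓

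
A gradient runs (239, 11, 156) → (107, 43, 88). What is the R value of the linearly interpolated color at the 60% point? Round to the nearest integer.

160

R = 239 + 0.6 × (107 − 239) = 159.8 → 160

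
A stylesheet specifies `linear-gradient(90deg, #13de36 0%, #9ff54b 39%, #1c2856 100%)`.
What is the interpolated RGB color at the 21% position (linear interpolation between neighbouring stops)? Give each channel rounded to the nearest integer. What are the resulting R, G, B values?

(94, 234, 65)

21% lies between the 0% and 39% stops, so the local fraction is t = (21 − 0)/(39 − 0) = 21/39 ≈ 0.5385.
#13de36 → (19, 222, 54); #9ff54b → (159, 245, 75).
R = 19 + 0.5385 × (159 − 19) = 94.39 → 94
G = 222 + 0.5385 × (245 − 222) = 234.386 → 234
B = 54 + 0.5385 × (75 − 54) = 65.308 → 65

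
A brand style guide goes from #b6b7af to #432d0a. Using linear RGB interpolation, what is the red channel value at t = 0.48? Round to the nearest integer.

R₁ = 182 (from #b6b7af), R₂ = 67 (from #432d0a).
R = 182 + 0.48 × (67 − 182) = 126.8 → 127

127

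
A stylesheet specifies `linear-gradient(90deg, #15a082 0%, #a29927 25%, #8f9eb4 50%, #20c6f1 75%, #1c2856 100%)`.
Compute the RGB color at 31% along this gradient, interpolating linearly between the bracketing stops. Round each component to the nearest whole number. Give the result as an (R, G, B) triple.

31% lies between the 25% and 50% stops, so the local fraction is t = (31 − 25)/(50 − 25) = 6/25 ≈ 0.24.
#a29927 → (162, 153, 39); #8f9eb4 → (143, 158, 180).
R = 162 + 0.24 × (143 − 162) = 157.44 → 157
G = 153 + 0.24 × (158 − 153) = 154.2 → 154
B = 39 + 0.24 × (180 − 39) = 72.84 → 73

(157, 154, 73)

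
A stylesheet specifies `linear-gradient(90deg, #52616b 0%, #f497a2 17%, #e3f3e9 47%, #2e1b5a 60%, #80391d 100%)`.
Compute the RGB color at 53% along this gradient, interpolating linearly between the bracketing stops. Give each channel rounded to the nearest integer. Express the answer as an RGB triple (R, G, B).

(143, 143, 167)

53% lies between the 47% and 60% stops, so the local fraction is t = (53 − 47)/(60 − 47) = 6/13 ≈ 0.4615.
#e3f3e9 → (227, 243, 233); #2e1b5a → (46, 27, 90).
R = 227 + 0.4615 × (46 − 227) = 143.469 → 143
G = 243 + 0.4615 × (27 − 243) = 143.316 → 143
B = 233 + 0.4615 × (90 − 233) = 167.005 → 167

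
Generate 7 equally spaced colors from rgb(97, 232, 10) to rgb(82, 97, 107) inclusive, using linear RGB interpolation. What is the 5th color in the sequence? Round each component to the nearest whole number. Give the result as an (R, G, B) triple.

(87, 142, 75)

With 7 swatches and endpoints inclusive, swatch 5 sits at t = (5 − 1)/(7 − 1) = 4/6 ≈ 0.6667.
R = 97 + 0.6667 × (82 − 97) = 86.999 → 87
G = 232 + 0.6667 × (97 − 232) = 141.995 → 142
B = 10 + 0.6667 × (107 − 10) = 74.67 → 75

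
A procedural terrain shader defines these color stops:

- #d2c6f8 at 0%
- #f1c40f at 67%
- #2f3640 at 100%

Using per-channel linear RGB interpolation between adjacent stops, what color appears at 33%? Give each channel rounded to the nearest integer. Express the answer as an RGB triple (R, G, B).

(225, 197, 133)

33% lies between the 0% and 67% stops, so the local fraction is t = (33 − 0)/(67 − 0) = 33/67 ≈ 0.4925.
#d2c6f8 → (210, 198, 248); #f1c40f → (241, 196, 15).
R = 210 + 0.4925 × (241 − 210) = 225.268 → 225
G = 198 + 0.4925 × (196 − 198) = 197.015 → 197
B = 248 + 0.4925 × (15 − 248) = 133.248 → 133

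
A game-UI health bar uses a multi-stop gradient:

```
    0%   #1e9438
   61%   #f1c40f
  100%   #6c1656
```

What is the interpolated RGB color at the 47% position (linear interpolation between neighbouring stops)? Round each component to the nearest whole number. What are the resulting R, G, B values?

47% lies between the 0% and 61% stops, so the local fraction is t = (47 − 0)/(61 − 0) = 47/61 ≈ 0.7705.
#1e9438 → (30, 148, 56); #f1c40f → (241, 196, 15).
R = 30 + 0.7705 × (241 − 30) = 192.576 → 193
G = 148 + 0.7705 × (196 − 148) = 184.984 → 185
B = 56 + 0.7705 × (15 − 56) = 24.41 → 24

(193, 185, 24)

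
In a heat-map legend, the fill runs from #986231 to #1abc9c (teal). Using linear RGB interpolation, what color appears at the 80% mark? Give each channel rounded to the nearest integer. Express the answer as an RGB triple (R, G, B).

#986231 → (152, 98, 49); #1abc9c → (26, 188, 156).
80% corresponds to t = 0.8.
R = 152 + 0.8 × (26 − 152) = 152 + 0.8 × -126 = 51.2 → 51
G = 98 + 0.8 × (188 − 98) = 98 + 0.8 × 90 = 170 → 170
B = 49 + 0.8 × (156 − 49) = 49 + 0.8 × 107 = 134.6 → 135

(51, 170, 135)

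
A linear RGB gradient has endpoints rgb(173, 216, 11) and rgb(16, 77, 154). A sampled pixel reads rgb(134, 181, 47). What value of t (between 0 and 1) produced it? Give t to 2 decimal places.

0.25

Invert the lerp on the R channel (largest span, 157): t = (134 − 173) / (16 − 173) = -39/-157 = 0.24841.
Check on G: (181 − 216)/(77 − 216) = 0.2518 ✓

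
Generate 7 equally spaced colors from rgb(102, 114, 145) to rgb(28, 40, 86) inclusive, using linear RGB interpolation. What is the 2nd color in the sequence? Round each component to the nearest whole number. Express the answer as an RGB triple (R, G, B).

With 7 swatches and endpoints inclusive, swatch 2 sits at t = (2 − 1)/(7 − 1) = 1/6 ≈ 0.1667.
R = 102 + 0.1667 × (28 − 102) = 89.664 → 90
G = 114 + 0.1667 × (40 − 114) = 101.664 → 102
B = 145 + 0.1667 × (86 − 145) = 135.165 → 135

(90, 102, 135)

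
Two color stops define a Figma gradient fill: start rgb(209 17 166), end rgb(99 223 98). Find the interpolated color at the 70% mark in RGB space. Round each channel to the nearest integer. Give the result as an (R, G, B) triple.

70% corresponds to t = 0.7.
R = 209 + 0.7 × (99 − 209) = 209 + 0.7 × -110 = 132 → 132
G = 17 + 0.7 × (223 − 17) = 17 + 0.7 × 206 = 161.2 → 161
B = 166 + 0.7 × (98 − 166) = 166 + 0.7 × -68 = 118.4 → 118

(132, 161, 118)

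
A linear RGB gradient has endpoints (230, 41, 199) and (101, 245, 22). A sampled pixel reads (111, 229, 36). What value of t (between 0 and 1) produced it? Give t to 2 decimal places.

0.92

Invert the lerp on the G channel (largest span, 204): t = (229 − 41) / (245 − 41) = 188/204 = 0.92157.
Check on R: (111 − 230)/(101 − 230) = 0.9225 ✓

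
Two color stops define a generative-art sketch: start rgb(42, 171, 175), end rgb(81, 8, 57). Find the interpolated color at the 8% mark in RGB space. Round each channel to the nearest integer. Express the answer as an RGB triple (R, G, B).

(45, 158, 166)

8% corresponds to t = 0.08.
R = 42 + 0.08 × (81 − 42) = 42 + 0.08 × 39 = 45.12 → 45
G = 171 + 0.08 × (8 − 171) = 171 + 0.08 × -163 = 157.96 → 158
B = 175 + 0.08 × (57 − 175) = 175 + 0.08 × -118 = 165.56 → 166
So the blended color is (45, 158, 166), about #2d9ea6.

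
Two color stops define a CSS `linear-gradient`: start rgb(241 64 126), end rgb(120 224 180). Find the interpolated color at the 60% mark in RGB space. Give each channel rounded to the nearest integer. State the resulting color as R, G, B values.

(168, 160, 158)

60% corresponds to t = 0.6.
R = 241 + 0.6 × (120 − 241) = 241 + 0.6 × -121 = 168.4 → 168
G = 64 + 0.6 × (224 − 64) = 64 + 0.6 × 160 = 160 → 160
B = 126 + 0.6 × (180 − 126) = 126 + 0.6 × 54 = 158.4 → 158
So the blended color is (168, 160, 158), about #a8a09e.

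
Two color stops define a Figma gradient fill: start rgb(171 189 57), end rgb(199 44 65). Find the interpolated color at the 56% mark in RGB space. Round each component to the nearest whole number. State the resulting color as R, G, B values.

(187, 108, 61)

56% corresponds to t = 0.56.
R = 171 + 0.56 × (199 − 171) = 171 + 0.56 × 28 = 186.68 → 187
G = 189 + 0.56 × (44 − 189) = 189 + 0.56 × -145 = 107.8 → 108
B = 57 + 0.56 × (65 − 57) = 57 + 0.56 × 8 = 61.48 → 61
So the blended color is (187, 108, 61), about #bb6c3d.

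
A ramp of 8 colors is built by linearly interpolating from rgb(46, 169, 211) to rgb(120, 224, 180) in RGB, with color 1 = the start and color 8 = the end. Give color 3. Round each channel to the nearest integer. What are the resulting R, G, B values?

(67, 185, 202)

With 8 swatches and endpoints inclusive, swatch 3 sits at t = (3 − 1)/(8 − 1) = 2/7 ≈ 0.2857.
R = 46 + 0.2857 × (120 − 46) = 67.142 → 67
G = 169 + 0.2857 × (224 − 169) = 184.714 → 185
B = 211 + 0.2857 × (180 − 211) = 202.143 → 202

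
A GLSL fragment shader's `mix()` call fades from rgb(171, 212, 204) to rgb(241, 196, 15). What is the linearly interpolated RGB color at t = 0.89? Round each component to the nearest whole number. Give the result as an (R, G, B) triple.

R = 171 + 0.89 × (241 − 171) = 171 + 0.89 × 70 = 233.3 → 233
G = 212 + 0.89 × (196 − 212) = 212 + 0.89 × -16 = 197.76 → 198
B = 204 + 0.89 × (15 − 204) = 204 + 0.89 × -189 = 35.79 → 36
So the blended color is (233, 198, 36), about #e9c624.

(233, 198, 36)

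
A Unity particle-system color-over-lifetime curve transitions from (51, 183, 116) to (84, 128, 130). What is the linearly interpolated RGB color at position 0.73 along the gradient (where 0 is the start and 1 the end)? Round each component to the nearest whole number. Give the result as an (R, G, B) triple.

(75, 143, 126)

R = 51 + 0.73 × (84 − 51) = 51 + 0.73 × 33 = 75.09 → 75
G = 183 + 0.73 × (128 − 183) = 183 + 0.73 × -55 = 142.85 → 143
B = 116 + 0.73 × (130 − 116) = 116 + 0.73 × 14 = 126.22 → 126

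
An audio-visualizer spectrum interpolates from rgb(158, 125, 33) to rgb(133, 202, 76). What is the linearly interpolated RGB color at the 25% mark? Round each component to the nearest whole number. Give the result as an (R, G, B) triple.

(152, 144, 44)

25% corresponds to t = 0.25.
R = 158 + 0.25 × (133 − 158) = 158 + 0.25 × -25 = 151.75 → 152
G = 125 + 0.25 × (202 − 125) = 125 + 0.25 × 77 = 144.25 → 144
B = 33 + 0.25 × (76 − 33) = 33 + 0.25 × 43 = 43.75 → 44
So the blended color is (152, 144, 44), about #98902c.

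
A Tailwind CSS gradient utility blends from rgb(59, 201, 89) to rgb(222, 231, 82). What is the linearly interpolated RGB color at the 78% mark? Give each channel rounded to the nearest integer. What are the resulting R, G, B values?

78% corresponds to t = 0.78.
R = 59 + 0.78 × (222 − 59) = 59 + 0.78 × 163 = 186.14 → 186
G = 201 + 0.78 × (231 − 201) = 201 + 0.78 × 30 = 224.4 → 224
B = 89 + 0.78 × (82 − 89) = 89 + 0.78 × -7 = 83.54 → 84

(186, 224, 84)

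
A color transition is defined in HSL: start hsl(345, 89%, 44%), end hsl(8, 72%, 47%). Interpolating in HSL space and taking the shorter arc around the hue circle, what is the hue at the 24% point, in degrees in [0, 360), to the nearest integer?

351

Hue: 8 − 345 = -337°, but |-337| > 180 so the shorter arc goes the other way: Δh = -337 + 360 = 23°.
H = 345 + 0.24 × (23) = 350.52 → 351°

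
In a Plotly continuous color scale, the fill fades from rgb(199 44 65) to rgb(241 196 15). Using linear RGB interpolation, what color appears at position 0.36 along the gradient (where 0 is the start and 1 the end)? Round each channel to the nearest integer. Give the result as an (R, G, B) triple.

(214, 99, 47)

R = 199 + 0.36 × (241 − 199) = 199 + 0.36 × 42 = 214.12 → 214
G = 44 + 0.36 × (196 − 44) = 44 + 0.36 × 152 = 98.72 → 99
B = 65 + 0.36 × (15 − 65) = 65 + 0.36 × -50 = 47 → 47
So the blended color is (214, 99, 47), about #d6632f.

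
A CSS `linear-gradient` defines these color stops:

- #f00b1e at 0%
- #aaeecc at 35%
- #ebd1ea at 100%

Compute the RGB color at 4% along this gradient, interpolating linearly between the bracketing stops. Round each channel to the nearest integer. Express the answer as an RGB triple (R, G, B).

(232, 37, 50)

4% lies between the 0% and 35% stops, so the local fraction is t = (4 − 0)/(35 − 0) = 4/35 ≈ 0.1143.
#f00b1e → (240, 11, 30); #aaeecc → (170, 238, 204).
R = 240 + 0.1143 × (170 − 240) = 231.999 → 232
G = 11 + 0.1143 × (238 − 11) = 36.946 → 37
B = 30 + 0.1143 × (204 − 30) = 49.888 → 50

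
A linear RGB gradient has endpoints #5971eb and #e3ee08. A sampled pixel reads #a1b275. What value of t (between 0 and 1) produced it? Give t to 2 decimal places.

0.52

Invert the lerp on the B channel (largest span, 227): t = (117 − 235) / (8 − 235) = -118/-227 = 0.51982.
Check on R: (161 − 89)/(227 − 89) = 0.5217 ✓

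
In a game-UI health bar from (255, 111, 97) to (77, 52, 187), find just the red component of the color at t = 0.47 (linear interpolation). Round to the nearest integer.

R = 255 + 0.47 × (77 − 255) = 171.34 → 171

171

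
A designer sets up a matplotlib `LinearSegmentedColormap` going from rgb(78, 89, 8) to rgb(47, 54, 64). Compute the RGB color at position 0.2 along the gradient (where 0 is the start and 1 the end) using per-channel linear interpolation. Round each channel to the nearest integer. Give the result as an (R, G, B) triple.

R = 78 + 0.2 × (47 − 78) = 78 + 0.2 × -31 = 71.8 → 72
G = 89 + 0.2 × (54 − 89) = 89 + 0.2 × -35 = 82 → 82
B = 8 + 0.2 × (64 − 8) = 8 + 0.2 × 56 = 19.2 → 19

(72, 82, 19)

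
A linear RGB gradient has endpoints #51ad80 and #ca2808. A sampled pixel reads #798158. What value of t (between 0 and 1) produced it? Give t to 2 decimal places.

0.33

Invert the lerp on the G channel (largest span, 133): t = (129 − 173) / (40 − 173) = -44/-133 = 0.33083.
Check on R: (121 − 81)/(202 − 81) = 0.3306 ✓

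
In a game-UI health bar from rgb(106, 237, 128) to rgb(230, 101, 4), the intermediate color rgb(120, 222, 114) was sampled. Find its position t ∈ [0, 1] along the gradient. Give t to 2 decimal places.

Invert the lerp on the G channel (largest span, 136): t = (222 − 237) / (101 − 237) = -15/-136 = 0.11029.
Check on R: (120 − 106)/(230 − 106) = 0.1129 ✓

0.11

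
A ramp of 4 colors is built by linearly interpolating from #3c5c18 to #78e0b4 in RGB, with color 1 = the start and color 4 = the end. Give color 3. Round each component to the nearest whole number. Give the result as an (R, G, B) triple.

With 4 swatches and endpoints inclusive, swatch 3 sits at t = (3 − 1)/(4 − 1) = 2/3 ≈ 0.6667.
#3c5c18 → (60, 92, 24); #78e0b4 → (120, 224, 180).
R = 60 + 0.6667 × (120 − 60) = 100.002 → 100
G = 92 + 0.6667 × (224 − 92) = 180.004 → 180
B = 24 + 0.6667 × (180 − 24) = 128.005 → 128

(100, 180, 128)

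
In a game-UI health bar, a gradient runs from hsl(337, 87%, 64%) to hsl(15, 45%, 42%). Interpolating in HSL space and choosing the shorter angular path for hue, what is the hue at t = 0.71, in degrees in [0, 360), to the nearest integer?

Hue: 15 − 337 = -322°, but |-322| > 180 so the shorter arc goes the other way: Δh = -322 + 360 = 38°.
H = 337 + 0.71 × (38) = 363.98 → 364 → 364 mod 360 = 4°

4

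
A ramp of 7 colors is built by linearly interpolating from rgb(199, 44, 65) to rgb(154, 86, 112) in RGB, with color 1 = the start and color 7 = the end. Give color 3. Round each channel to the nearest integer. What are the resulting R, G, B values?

(184, 58, 81)

With 7 swatches and endpoints inclusive, swatch 3 sits at t = (3 − 1)/(7 − 1) = 2/6 ≈ 0.3333.
R = 199 + 0.3333 × (154 − 199) = 184.001 → 184
G = 44 + 0.3333 × (86 − 44) = 57.999 → 58
B = 65 + 0.3333 × (112 − 65) = 80.665 → 81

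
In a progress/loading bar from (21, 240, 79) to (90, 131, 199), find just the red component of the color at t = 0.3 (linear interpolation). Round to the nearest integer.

R = 21 + 0.3 × (90 − 21) = 41.7 → 42

42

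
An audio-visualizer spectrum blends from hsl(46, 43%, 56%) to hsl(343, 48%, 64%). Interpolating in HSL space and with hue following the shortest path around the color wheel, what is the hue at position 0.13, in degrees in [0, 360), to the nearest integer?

38

Hue: 343 − 46 = 297°, but |297| > 180 so the shorter arc goes the other way: Δh = 297 − 360 = -63°.
H = 46 + 0.13 × (-63) = 37.81 → 38°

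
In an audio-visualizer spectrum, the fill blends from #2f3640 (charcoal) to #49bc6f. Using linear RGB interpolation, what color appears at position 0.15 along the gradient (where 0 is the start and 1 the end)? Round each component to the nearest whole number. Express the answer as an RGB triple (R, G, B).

(51, 74, 71)

#2f3640 → (47, 54, 64); #49bc6f → (73, 188, 111).
R = 47 + 0.15 × (73 − 47) = 47 + 0.15 × 26 = 50.9 → 51
G = 54 + 0.15 × (188 − 54) = 54 + 0.15 × 134 = 74.1 → 74
B = 64 + 0.15 × (111 − 64) = 64 + 0.15 × 47 = 71.05 → 71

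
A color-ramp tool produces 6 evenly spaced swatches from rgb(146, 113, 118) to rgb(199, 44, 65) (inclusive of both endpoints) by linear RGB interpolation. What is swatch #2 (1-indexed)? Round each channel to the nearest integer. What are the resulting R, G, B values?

With 6 swatches and endpoints inclusive, swatch 2 sits at t = (2 − 1)/(6 − 1) = 1/5 ≈ 0.2.
R = 146 + 0.2 × (199 − 146) = 156.6 → 157
G = 113 + 0.2 × (44 − 113) = 99.2 → 99
B = 118 + 0.2 × (65 − 118) = 107.4 → 107

(157, 99, 107)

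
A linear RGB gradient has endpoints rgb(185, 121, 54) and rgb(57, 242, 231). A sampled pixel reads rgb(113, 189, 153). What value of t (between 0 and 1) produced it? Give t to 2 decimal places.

Invert the lerp on the B channel (largest span, 177): t = (153 − 54) / (231 − 54) = 99/177 = 0.55932.
Check on R: (113 − 185)/(57 − 185) = 0.5625 ✓

0.56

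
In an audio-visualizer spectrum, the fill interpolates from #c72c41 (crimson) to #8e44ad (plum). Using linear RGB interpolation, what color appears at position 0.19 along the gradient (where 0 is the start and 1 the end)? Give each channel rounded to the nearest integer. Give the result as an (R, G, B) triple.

#c72c41 → (199, 44, 65); #8e44ad → (142, 68, 173).
R = 199 + 0.19 × (142 − 199) = 199 + 0.19 × -57 = 188.17 → 188
G = 44 + 0.19 × (68 − 44) = 44 + 0.19 × 24 = 48.56 → 49
B = 65 + 0.19 × (173 − 65) = 65 + 0.19 × 108 = 85.52 → 86

(188, 49, 86)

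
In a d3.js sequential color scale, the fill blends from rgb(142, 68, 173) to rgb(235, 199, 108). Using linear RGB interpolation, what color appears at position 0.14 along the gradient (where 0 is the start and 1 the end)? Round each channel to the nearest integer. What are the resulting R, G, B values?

(155, 86, 164)

R = 142 + 0.14 × (235 − 142) = 142 + 0.14 × 93 = 155.02 → 155
G = 68 + 0.14 × (199 − 68) = 68 + 0.14 × 131 = 86.34 → 86
B = 173 + 0.14 × (108 − 173) = 173 + 0.14 × -65 = 163.9 → 164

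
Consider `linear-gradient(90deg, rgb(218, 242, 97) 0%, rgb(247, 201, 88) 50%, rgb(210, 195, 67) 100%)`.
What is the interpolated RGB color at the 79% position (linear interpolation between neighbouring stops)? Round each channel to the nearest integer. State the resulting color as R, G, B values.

79% lies between the 50% and 100% stops, so the local fraction is t = (79 − 50)/(100 − 50) = 29/50 ≈ 0.58.
R = 247 + 0.58 × (210 − 247) = 225.54 → 226
G = 201 + 0.58 × (195 − 201) = 197.52 → 198
B = 88 + 0.58 × (67 − 88) = 75.82 → 76

(226, 198, 76)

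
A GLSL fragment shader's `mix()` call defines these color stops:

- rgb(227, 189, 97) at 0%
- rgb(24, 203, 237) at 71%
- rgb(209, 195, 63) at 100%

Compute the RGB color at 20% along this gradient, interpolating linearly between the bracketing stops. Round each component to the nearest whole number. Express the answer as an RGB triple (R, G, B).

(170, 193, 136)

20% lies between the 0% and 71% stops, so the local fraction is t = (20 − 0)/(71 − 0) = 20/71 ≈ 0.2817.
R = 227 + 0.2817 × (24 − 227) = 169.815 → 170
G = 189 + 0.2817 × (203 − 189) = 192.944 → 193
B = 97 + 0.2817 × (237 − 97) = 136.438 → 136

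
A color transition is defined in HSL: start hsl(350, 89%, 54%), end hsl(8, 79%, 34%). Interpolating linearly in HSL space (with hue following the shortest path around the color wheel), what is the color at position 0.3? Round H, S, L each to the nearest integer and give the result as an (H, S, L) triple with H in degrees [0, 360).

Hue: 8 − 350 = -342°, but |-342| > 180 so the shorter arc goes the other way: Δh = -342 + 360 = 18°.
H = 350 + 0.3 × (18) = 355.4 → 355°
S = 89 + 0.3 × (79 − 89) = 86 → 86%
L = 54 + 0.3 × (34 − 54) = 48 → 48%

(355, 86, 48)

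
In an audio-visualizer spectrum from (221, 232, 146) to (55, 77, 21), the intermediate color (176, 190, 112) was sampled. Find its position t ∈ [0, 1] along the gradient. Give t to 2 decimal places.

Invert the lerp on the R channel (largest span, 166): t = (176 − 221) / (55 − 221) = -45/-166 = 0.27108.
Check on G: (190 − 232)/(77 − 232) = 0.271 ✓

0.27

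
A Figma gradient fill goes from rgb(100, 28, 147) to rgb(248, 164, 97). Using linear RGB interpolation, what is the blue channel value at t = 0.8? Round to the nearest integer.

B = 147 + 0.8 × (97 − 147) = 107 → 107

107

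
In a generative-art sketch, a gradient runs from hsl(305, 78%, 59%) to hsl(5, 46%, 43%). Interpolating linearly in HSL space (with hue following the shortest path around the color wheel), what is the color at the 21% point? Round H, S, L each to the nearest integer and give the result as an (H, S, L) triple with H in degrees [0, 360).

Hue: 5 − 305 = -300°, but |-300| > 180 so the shorter arc goes the other way: Δh = -300 + 360 = 60°.
H = 305 + 0.21 × (60) = 317.6 → 318°
S = 78 + 0.21 × (46 − 78) = 71.28 → 71%
L = 59 + 0.21 × (43 − 59) = 55.64 → 56%

(318, 71, 56)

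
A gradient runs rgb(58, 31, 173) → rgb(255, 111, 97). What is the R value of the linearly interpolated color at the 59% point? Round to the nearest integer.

174

R = 58 + 0.59 × (255 − 58) = 174.23 → 174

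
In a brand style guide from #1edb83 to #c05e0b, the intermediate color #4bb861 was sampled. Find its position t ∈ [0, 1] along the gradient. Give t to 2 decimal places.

0.28

Invert the lerp on the R channel (largest span, 162): t = (75 − 30) / (192 − 30) = 45/162 = 0.27778.
Check on G: (184 − 219)/(94 − 219) = 0.28 ✓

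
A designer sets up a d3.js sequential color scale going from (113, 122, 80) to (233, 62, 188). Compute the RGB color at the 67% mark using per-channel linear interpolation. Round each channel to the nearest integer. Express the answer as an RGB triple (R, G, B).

(193, 82, 152)

67% corresponds to t = 0.67.
R = 113 + 0.67 × (233 − 113) = 113 + 0.67 × 120 = 193.4 → 193
G = 122 + 0.67 × (62 − 122) = 122 + 0.67 × -60 = 81.8 → 82
B = 80 + 0.67 × (188 − 80) = 80 + 0.67 × 108 = 152.36 → 152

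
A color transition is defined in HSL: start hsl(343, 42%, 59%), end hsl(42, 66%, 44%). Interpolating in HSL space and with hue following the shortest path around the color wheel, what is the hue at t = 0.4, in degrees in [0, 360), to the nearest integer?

Hue: 42 − 343 = -301°, but |-301| > 180 so the shorter arc goes the other way: Δh = -301 + 360 = 59°.
H = 343 + 0.4 × (59) = 366.6 → 367 → 367 mod 360 = 7°

7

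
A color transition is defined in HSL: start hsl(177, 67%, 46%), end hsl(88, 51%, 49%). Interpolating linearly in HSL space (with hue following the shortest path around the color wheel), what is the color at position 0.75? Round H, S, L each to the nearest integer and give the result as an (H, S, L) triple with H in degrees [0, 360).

Hue arc: Δh = 88 − 177 = -89° (|Δh| ≤ 180, already the shorter path).
H = 177 + 0.75 × (-89) = 110.25 → 110°
S = 67 + 0.75 × (51 − 67) = 55 → 55%
L = 46 + 0.75 × (49 − 46) = 48.25 → 48%

(110, 55, 48)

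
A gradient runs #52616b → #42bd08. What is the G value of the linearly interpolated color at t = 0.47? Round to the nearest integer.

140

G₁ = 97 (from #52616b), G₂ = 189 (from #42bd08).
G = 97 + 0.47 × (189 − 97) = 140.24 → 140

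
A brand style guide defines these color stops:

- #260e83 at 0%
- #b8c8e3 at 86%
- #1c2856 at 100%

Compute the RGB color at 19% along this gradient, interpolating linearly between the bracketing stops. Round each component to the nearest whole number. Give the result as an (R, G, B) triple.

19% lies between the 0% and 86% stops, so the local fraction is t = (19 − 0)/(86 − 0) = 19/86 ≈ 0.2209.
#260e83 → (38, 14, 131); #b8c8e3 → (184, 200, 227).
R = 38 + 0.2209 × (184 − 38) = 70.251 → 70
G = 14 + 0.2209 × (200 − 14) = 55.087 → 55
B = 131 + 0.2209 × (227 − 131) = 152.206 → 152

(70, 55, 152)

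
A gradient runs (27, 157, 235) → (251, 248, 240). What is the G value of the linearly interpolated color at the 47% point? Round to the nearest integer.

G = 157 + 0.47 × (248 − 157) = 199.77 → 200

200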